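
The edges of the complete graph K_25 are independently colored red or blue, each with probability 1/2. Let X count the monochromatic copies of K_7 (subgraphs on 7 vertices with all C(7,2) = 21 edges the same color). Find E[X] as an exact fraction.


Let X = Σ_S X_S over the C(25, 7) = 480700 subsets S of size 7, where X_S = 1 if the K_7 on S is monochromatic.
For a fixed S, the K_7 on S has C(7, 2) = 21 edges. P[all 21 edges red] = (1/2)^21, and likewise for blue, so P[monochromatic] = 2·(1/2)^21 = 2^{1 − 21} = 1/1048576.
By linearity of expectation: E[X] = C(25, 7) · 2^{1 − 21} = 480700 · 1/1048576 = 120175/262144.
Numerically: E[X] ≈ 0.4584.

E[X] = C(25,7)·2^(1−C(7,2)) = 120175/262144 ≈ 0.4584.


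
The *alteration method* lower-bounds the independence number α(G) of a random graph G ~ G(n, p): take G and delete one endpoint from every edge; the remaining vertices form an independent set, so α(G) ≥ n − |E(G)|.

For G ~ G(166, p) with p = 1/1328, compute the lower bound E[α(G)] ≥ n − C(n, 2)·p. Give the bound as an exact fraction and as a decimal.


E[|E(G)|] = C(166, 2)·p = 13695 · (1/1328) = 165/16.
E[α(G)] ≥ n − E[|E(G)|] = 166 − 165/16 = 2491/16.
Numerically: ≈ 155.688.
(This is only a lower bound; the true E[α(G)] may be larger.)

E[α(G)] ≥ 2491/16 ≈ 155.688.


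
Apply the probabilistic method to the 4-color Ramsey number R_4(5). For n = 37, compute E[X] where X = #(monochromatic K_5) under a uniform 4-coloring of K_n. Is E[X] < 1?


E[X] = C(37, 5) · 4^{1 − 10} = 435897 · 4^{−9} = 435897/262144.
As a reduced fraction: E[X] = 435897/262144 ≈ 1.66282.
Is E[X] < 1? NO.
Since E[X] ≥ 1, the first-moment bound is inconclusive at n = 37; it does NOT by itself certify R_4(5) > 37.

E[X] = 435897/262144 ≈ 1.66282; E[X] ≥ 1; first-moment method inconclusive here.


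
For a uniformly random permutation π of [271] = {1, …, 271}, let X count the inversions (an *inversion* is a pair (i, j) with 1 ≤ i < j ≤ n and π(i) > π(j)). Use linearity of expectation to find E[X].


Write X = Σ X_I over the C(271, 2) = 36585 pairs i < j, with X_I the indicator of one inversion.
There are 36585 indicators.
For each fixed pair i < j, the values π(i) and π(j) are two distinct elements of {1, …, 271} in uniformly random order; by symmetry P[π(i) > π(j)] = 1/2.
By linearity: E[X] = 36585 · (1/2) = C(271, 2) · (1/2) = 36585/2 = 36585/2 ≈ 18292.50000.

E[X] = 36585/2 = 18292.50000.


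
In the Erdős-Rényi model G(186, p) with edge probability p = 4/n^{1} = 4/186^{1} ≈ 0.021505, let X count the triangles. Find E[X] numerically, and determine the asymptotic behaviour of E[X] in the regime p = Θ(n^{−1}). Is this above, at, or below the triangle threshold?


Number of potential triangles: C(186, 3) = 1055240.
Each occurs with probability p³ ≈ (0.021505)³ ≈ 9.9458325e-06.
By linearity: E[X] = C(186, 3)·p³ ≈ 1055240 · 9.9458325e-06 ≈ 10.49524.
Here α = 1, so p = 4/n is exactly at the triangle threshold p ~ 1/n. Asymptotically E[X] → c³/6 = 4³/6 = 32/3 ≈ 10.66667, a bounded constant. In this regime the triangle count is asymptotically Poisson(c³/6).

E[X] ≈ 10.49524; in regime p = Θ(1/n^{1}) E[X] stays bounded (at the triangle threshold p ~ 1/n).


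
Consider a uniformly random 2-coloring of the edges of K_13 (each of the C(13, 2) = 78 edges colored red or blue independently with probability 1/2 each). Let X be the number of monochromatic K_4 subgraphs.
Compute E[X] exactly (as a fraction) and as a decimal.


Let X = Σ_S X_S over the C(13, 4) = 715 subsets S of size 4, where X_S = 1 if the K_4 on S is monochromatic.
For a fixed S, the K_4 on S has C(4, 2) = 6 edges. P[all 6 edges red] = (1/2)^6, and likewise for blue, so P[monochromatic] = 2·(1/2)^6 = 2^{1 − 6} = 1/32.
Summing: E[X] = C(13, 4) · 2^{1 − 6} = 715 · 1/32 = 715/32.
Numerically: E[X] ≈ 22.34375.

E[X] = C(13,4)·2^(1−C(4,2)) = 715/32 ≈ 22.34375.


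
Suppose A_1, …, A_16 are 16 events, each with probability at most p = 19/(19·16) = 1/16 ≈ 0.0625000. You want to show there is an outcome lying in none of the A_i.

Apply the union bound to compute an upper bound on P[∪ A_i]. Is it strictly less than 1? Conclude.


Union bound: P[∪_{i=1}^{16} A_i] ≤ Σ_i P[A_i] ≤ 16·p = 16·(1/16) = 1.
Numerically: 1 ≈ 1.0000000.
Is 1 < 1? NO.
Since the bound 1 is ≥ 1, the union bound is uninformative here; it does NOT by itself certify existence.

16·p = 1 ≈ 1.0000000; existence NOT certified by the union bound.


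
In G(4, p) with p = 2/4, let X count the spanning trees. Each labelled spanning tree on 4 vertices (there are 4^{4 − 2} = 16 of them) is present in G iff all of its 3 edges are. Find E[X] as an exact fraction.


K_4 has 4^{4 − 2} = 16 labelled spanning trees.
For each such spanning tree H, let X_H = 1 if all 3 edges of H are present in G. Then P[X_H = 1] = p^{3} = (1/2)^{3} = 1/8.
Summing the indicators: E[X] = Σ_H E[X_H] = 16 · p^{3} = 16 · 1/8 = 2.
Numerically: E[X] ≈ 2.

E[X] = 16 · (1/2)^{3} = 2 ≈ 2.


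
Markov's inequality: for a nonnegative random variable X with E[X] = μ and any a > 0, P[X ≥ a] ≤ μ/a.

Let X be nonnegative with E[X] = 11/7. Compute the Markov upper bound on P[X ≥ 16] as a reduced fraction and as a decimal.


μ = E[X] = 11/7, a = 16.
Markov: P[X ≥ 16] ≤ μ/a = (11/7)/16 = 11/112.
Numerically: ≈ 0.09821.
(Since a = 16 > μ = 1.57143, the bound 11/112 is < 1 and informative.)

P[X ≥ 16] ≤ 11/112 ≈ 0.09821.


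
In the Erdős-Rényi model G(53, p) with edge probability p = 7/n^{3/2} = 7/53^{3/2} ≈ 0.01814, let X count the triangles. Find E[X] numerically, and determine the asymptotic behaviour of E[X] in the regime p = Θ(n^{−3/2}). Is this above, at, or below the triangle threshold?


Number of potential triangles: C(53, 3) = 23426.
Each occurs with probability p³ ≈ (0.01814)³ ≈ 5.971077e-06.
By linearity: E[X] = C(53, 3)·p³ ≈ 23426 · 5.971077e-06 ≈ 0.1399.
Since α = 3/2 > 1, p = c/n^{3/2} = o(1/n) is below the triangle threshold p ~ 1/n. Asymptotically E[X] ~ (c³/6)·n^{3(1−α)} = (7³/6)·n^{-1.5} → 0, so by Markov's inequality G has no triangles w.h.p.

E[X] ≈ 0.1399; in regime p = Θ(1/n^{3/2}) E[X] tends to 0 (below the triangle threshold p ~ 1/n).


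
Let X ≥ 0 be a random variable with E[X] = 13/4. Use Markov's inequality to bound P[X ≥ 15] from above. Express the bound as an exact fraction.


μ = E[X] = 13/4, a = 15.
Markov: P[X ≥ 15] ≤ μ/a = (13/4)/15 = 13/60.
Numerically: ≈ 0.216667.
(Since a = 15 > μ = 3.250000, the bound 13/60 is < 1 and informative.)

P[X ≥ 15] ≤ 13/60 ≈ 0.216667.


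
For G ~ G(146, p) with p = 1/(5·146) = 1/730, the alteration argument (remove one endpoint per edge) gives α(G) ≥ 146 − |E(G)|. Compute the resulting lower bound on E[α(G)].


E[|E(G)|] = C(146, 2)·p = 10585 · (1/730) = 29/2.
E[α(G)] ≥ n − E[|E(G)|] = 146 − 29/2 = 263/2.
Numerically: ≈ 131.50000.
(This is only a lower bound; the true E[α(G)] may be larger.)

E[α(G)] ≥ 263/2 ≈ 131.50000.


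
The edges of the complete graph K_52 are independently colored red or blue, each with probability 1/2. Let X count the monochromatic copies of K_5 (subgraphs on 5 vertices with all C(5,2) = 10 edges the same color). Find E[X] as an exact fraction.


Let X = Σ_S X_S over the C(52, 5) = 2598960 subsets S of size 5, where X_S = 1 if the K_5 on S is monochromatic.
For a fixed S, the K_5 on S has C(5, 2) = 10 edges. P[all 10 edges red] = (1/2)^10, and likewise for blue, so P[monochromatic] = 2·(1/2)^10 = 2^{1 − 10} = 1/512.
Summing: E[X] = C(52, 5) · 2^{1 − 10} = 2598960 · 1/512 = 162435/32.
Numerically: E[X] ≈ 5076.0938.

E[X] = C(52,5)·2^(1−C(5,2)) = 162435/32 ≈ 5076.0938.


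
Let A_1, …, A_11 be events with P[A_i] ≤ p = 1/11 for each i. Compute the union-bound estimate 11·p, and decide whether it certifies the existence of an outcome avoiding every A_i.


Union bound: P[∪_{i=1}^{11} A_i] ≤ Σ_i P[A_i] ≤ 11·p = 11·(1/11) = 1.
Numerically: 1 ≈ 1.00000.
Is 1 < 1? NO.
Since the bound 1 is ≥ 1, the union bound is uninformative here; it does NOT by itself certify existence.

11·p = 1 ≈ 1.00000; existence NOT certified by the union bound.


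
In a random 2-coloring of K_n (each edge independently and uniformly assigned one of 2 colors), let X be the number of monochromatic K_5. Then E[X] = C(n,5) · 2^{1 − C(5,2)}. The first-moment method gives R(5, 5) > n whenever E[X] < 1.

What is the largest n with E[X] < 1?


We need C(n, 5) · 2^{1 − 10} < 1, i.e. C(n, 5) < 2^{10 − 1} = 512.
Check values of n near the boundary:
  n = 5: C(5, 5) = 1; 1 < 512? YES
  n = 6: C(6, 5) = 6; 6 < 512? YES
  n = 7: C(7, 5) = 21; 21 < 512? YES
  n = 8: C(8, 5) = 56; 56 < 512? YES
  n = 9: C(9, 5) = 126; 126 < 512? YES
  n = 10: C(10, 5) = 252; 252 < 512? YES
  n = 11: C(11, 5) = 462; 462 < 512? YES
  n = 12: C(12, 5) = 792; 792 < 512? NO
The largest n with C(n, 5) < 512 is n = 11 (where E[X] = 231/256 ≈ 0.902344). Hence R(5, 5) > 11, i.e. R(5, 5) ≥ 12.

Largest n = 11; hence R(5, 5) > 11.


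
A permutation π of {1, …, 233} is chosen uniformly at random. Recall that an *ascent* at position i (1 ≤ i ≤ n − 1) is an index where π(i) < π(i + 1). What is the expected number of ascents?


Write X = Σ X_I over i = 1, …, 232, with X_I the indicator of one ascent.
There are 232 indicators.
For each fixed i, the pair (π(i), π(i+1)) is a uniformly random ordered pair of distinct values from {1, …, 233}; by symmetry P[π(i) < π(i+1)] = 1/2.
By linearity: E[X] = 232 · (1/2) = (233 − 1) · (1/2) = 116 ≈ 116.000000.

E[X] = 116 = 116.000000.


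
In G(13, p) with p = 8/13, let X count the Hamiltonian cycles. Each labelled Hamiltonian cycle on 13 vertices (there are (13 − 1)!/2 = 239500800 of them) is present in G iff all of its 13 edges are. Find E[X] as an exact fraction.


K_13 has (13 − 1)!/2 = 239500800 labelled Hamiltonian cycles.
For each such Hamiltonian cycle H, let X_H = 1 if all 13 edges of H are present in G. Then P[X_H = 1] = p^{13} = (8/13)^{13} = 549755813888/302875106592253.
By linearity of expectation: E[X] = Σ_H E[X_H] = 239500800 · p^{13} = 239500800 · 549755813888/302875106592253 = 131666957230827110400/302875106592253.
Numerically: E[X] ≈ 434724.

E[X] = 239500800 · (8/13)^{13} = 131666957230827110400/302875106592253 ≈ 434724.


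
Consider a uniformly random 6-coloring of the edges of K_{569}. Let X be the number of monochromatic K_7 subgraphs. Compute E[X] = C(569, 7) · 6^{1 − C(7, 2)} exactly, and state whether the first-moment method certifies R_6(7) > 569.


E[X] = C(569, 7) · 6^{1 − 21} = 3692032389858348 · 6^{−20} = 3692032389858348/3656158440062976.
As a reduced fraction: E[X] = 34185485091281/33853318889472 ≈ 1.009812.
Is E[X] < 1? NO.
Since E[X] ≥ 1, the first-moment bound is inconclusive at n = 569; it does NOT by itself certify R_6(7) > 569.

E[X] = 34185485091281/33853318889472 ≈ 1.009812; E[X] ≥ 1; first-moment method inconclusive here.


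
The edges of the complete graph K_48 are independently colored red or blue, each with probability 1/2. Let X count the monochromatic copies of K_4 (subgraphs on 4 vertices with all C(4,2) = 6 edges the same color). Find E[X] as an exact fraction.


Let X = Σ_S X_S over the C(48, 4) = 194580 subsets S of size 4, where X_S = 1 if the K_4 on S is monochromatic.
For a fixed S, the K_4 on S has C(4, 2) = 6 edges. P[all 6 edges red] = (1/2)^6, and likewise for blue, so P[monochromatic] = 2·(1/2)^6 = 2^{1 − 6} = 1/32.
By linearity of expectation: E[X] = C(48, 4) · 2^{1 − 6} = 194580 · 1/32 = 48645/8.
Numerically: E[X] ≈ 6080.625000.

E[X] = C(48,4)·2^(1−C(4,2)) = 48645/8 ≈ 6080.625000.


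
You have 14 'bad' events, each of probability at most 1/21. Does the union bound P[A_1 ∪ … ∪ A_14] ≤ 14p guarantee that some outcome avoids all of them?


Union bound: P[∪_{i=1}^{14} A_i] ≤ Σ_i P[A_i] ≤ 14·p = 14·(1/21) = 2/3.
Numerically: 2/3 ≈ 0.667.
Is 2/3 < 1? YES.
Since P[∪ A_i] ≤ 2/3 < 1, the complement has P[∩ A_i^c] ≥ 1 − 2/3 = 1/3 > 0, so some outcome avoids every A_i.

14·p = 2/3 ≈ 0.667; existence CERTIFIED by the union bound.


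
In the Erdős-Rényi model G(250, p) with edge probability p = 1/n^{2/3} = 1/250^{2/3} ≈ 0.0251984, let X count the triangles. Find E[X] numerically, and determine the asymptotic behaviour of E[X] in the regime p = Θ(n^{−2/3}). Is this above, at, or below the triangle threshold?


Number of potential triangles: C(250, 3) = 2573000.
Each occurs with probability p³ ≈ (0.0251984)³ ≈ 1.60000000e-05.
By linearity: E[X] = C(250, 3)·p³ ≈ 2573000 · 1.60000000e-05 ≈ 41.168000.
Since α = 2/3 < 1, p = c/n^{2/3} ≫ 1/n is above the triangle threshold p ~ 1/n. Asymptotically E[X] ~ (c³/6)·n^{3(1−α)} = (1³/6)·n^{1} → ∞; triangles are abundant w.h.p.

E[X] ≈ 41.168000; in regime p = Θ(1/n^{2/3}) E[X] diverges (above the triangle threshold p ~ 1/n).


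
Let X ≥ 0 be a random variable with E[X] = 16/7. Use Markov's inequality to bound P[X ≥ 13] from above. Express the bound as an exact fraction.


μ = E[X] = 16/7, a = 13.
Markov: P[X ≥ 13] ≤ μ/a = (16/7)/13 = 16/91.
Numerically: ≈ 0.1758.
(Since a = 13 > μ = 2.2857, the bound 16/91 is < 1 and informative.)

P[X ≥ 13] ≤ 16/91 ≈ 0.1758.


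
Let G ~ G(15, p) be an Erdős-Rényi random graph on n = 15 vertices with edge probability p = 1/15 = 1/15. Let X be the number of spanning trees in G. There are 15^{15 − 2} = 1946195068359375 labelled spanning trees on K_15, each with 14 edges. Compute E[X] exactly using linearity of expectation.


K_15 has 15^{15 − 2} = 1946195068359375 labelled spanning trees.
For each such spanning tree H, let X_H = 1 if all 14 edges of H are present in G. Then P[X_H = 1] = p^{14} = (1/15)^{14} = 1/29192926025390625.
Summing the indicators: E[X] = Σ_H E[X_H] = 1946195068359375 · p^{14} = 1946195068359375 · 1/29192926025390625 = 1/15.
Numerically: E[X] ≈ 0.0666667.

E[X] = 1946195068359375 · (1/15)^{14} = 1/15 ≈ 0.0666667.


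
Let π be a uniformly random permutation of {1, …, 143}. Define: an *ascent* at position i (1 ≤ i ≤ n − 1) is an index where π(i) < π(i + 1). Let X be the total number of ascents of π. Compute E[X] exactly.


Write X = Σ X_I over i = 1, …, 142, with X_I the indicator of one ascent.
There are 142 indicators.
For each fixed i, the pair (π(i), π(i+1)) is a uniformly random ordered pair of distinct values from {1, …, 143}; by symmetry P[π(i) < π(i+1)] = 1/2.
By linearity: E[X] = 142 · (1/2) = (143 − 1) · (1/2) = 71 ≈ 71.0000.

E[X] = 71 = 71.0000.


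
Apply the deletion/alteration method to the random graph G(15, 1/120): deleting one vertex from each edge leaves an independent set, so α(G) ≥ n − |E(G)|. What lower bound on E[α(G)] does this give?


E[|E(G)|] = C(15, 2)·p = 105 · (1/120) = 7/8.
E[α(G)] ≥ n − E[|E(G)|] = 15 − 7/8 = 113/8.
Numerically: ≈ 14.125000.
(This is only a lower bound; the true E[α(G)] may be larger.)

E[α(G)] ≥ 113/8 ≈ 14.125000.


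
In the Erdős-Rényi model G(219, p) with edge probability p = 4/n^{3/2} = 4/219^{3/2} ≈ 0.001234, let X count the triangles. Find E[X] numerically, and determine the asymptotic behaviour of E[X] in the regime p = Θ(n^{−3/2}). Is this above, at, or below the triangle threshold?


Number of potential triangles: C(219, 3) = 1726669.
Each occurs with probability p³ ≈ (0.001234)³ ≈ 1.880102e-09.
By linearity: E[X] = C(219, 3)·p³ ≈ 1726669 · 1.880102e-09 ≈ 0.0032.
Since α = 3/2 > 1, p = c/n^{3/2} = o(1/n) is below the triangle threshold p ~ 1/n. Asymptotically E[X] ~ (c³/6)·n^{3(1−α)} = (4³/6)·n^{-1.5} → 0, so by Markov's inequality G has no triangles w.h.p.

E[X] ≈ 0.0032; in regime p = Θ(1/n^{3/2}) E[X] tends to 0 (below the triangle threshold p ~ 1/n).


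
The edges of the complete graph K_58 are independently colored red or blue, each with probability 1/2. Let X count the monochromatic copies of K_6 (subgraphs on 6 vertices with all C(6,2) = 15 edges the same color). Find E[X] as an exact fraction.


Let X = Σ_S X_S over the C(58, 6) = 40475358 subsets S of size 6, where X_S = 1 if the K_6 on S is monochromatic.
For a fixed S, the K_6 on S has C(6, 2) = 15 edges. P[all 15 edges red] = (1/2)^15, and likewise for blue, so P[monochromatic] = 2·(1/2)^15 = 2^{1 − 15} = 1/16384.
By linearity of expectation: E[X] = C(58, 6) · 2^{1 − 15} = 40475358 · 1/16384 = 20237679/8192.
Numerically: E[X] ≈ 2470.420.

E[X] = C(58,6)·2^(1−C(6,2)) = 20237679/8192 ≈ 2470.420.


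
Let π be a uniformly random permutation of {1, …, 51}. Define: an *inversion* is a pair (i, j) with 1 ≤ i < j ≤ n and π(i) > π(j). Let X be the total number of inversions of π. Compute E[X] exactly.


Write X = Σ X_I over the C(51, 2) = 1275 pairs i < j, with X_I the indicator of one inversion.
There are 1275 indicators.
For each fixed pair i < j, the values π(i) and π(j) are two distinct elements of {1, …, 51} in uniformly random order; by symmetry P[π(i) > π(j)] = 1/2.
By linearity: E[X] = 1275 · (1/2) = C(51, 2) · (1/2) = 1275/2 = 1275/2 ≈ 637.5000.

E[X] = 1275/2 = 637.5000.


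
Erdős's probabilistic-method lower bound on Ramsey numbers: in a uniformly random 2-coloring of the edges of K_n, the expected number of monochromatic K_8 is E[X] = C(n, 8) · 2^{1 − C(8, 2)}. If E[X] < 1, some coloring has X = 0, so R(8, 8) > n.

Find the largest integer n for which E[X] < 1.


We need C(n, 8) · 2^{1 − 28} < 1, i.e. C(n, 8) < 2^{28 − 1} = 134217728.
Check values of n near the boundary:
  n = 36: C(36, 8) = 30260340; 30260340 < 134217728? YES
  n = 37: C(37, 8) = 38608020; 38608020 < 134217728? YES
  n = 38: C(38, 8) = 48903492; 48903492 < 134217728? YES
  n = 39: C(39, 8) = 61523748; 61523748 < 134217728? YES
  n = 40: C(40, 8) = 76904685; 76904685 < 134217728? YES
  n = 41: C(41, 8) = 95548245; 95548245 < 134217728? YES
  n = 42: C(42, 8) = 118030185; 118030185 < 134217728? YES
  n = 43: C(43, 8) = 145008513; 145008513 < 134217728? NO
  n = 44: C(44, 8) = 177232627; 177232627 < 134217728? NO
The largest n with C(n, 8) < 134217728 is n = 42 (where E[X] = 118030185/134217728 ≈ 0.879393). Hence R(8, 8) > 42, i.e. R(8, 8) ≥ 43.

Largest n = 42; hence R(8, 8) > 42.


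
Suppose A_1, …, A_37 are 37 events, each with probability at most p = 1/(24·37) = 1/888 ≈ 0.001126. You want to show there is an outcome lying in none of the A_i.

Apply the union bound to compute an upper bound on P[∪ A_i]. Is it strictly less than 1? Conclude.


Union bound: P[∪_{i=1}^{37} A_i] ≤ Σ_i P[A_i] ≤ 37·p = 37·(1/888) = 1/24.
Numerically: 1/24 ≈ 0.041667.
Is 1/24 < 1? YES.
Since P[∪ A_i] ≤ 1/24 < 1, the complement has P[∩ A_i^c] ≥ 1 − 1/24 = 23/24 > 0, so some outcome avoids every A_i.

37·p = 1/24 ≈ 0.041667; existence CERTIFIED by the union bound.


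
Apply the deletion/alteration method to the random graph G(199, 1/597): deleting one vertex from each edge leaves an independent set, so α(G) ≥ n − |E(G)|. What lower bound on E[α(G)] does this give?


E[|E(G)|] = C(199, 2)·p = 19701 · (1/597) = 33.
E[α(G)] ≥ n − E[|E(G)|] = 199 − 33 = 166.
Numerically: ≈ 166.00000.
(This is only a lower bound; the true E[α(G)] may be larger.)

E[α(G)] ≥ 166 ≈ 166.00000.


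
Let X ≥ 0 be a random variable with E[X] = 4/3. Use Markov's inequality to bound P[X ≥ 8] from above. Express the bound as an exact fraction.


μ = E[X] = 4/3, a = 8.
Markov: P[X ≥ 8] ≤ μ/a = (4/3)/8 = 1/6.
Numerically: ≈ 0.1667.
(Since a = 8 > μ = 1.3333, the bound 1/6 is < 1 and informative.)

P[X ≥ 8] ≤ 1/6 ≈ 0.1667.


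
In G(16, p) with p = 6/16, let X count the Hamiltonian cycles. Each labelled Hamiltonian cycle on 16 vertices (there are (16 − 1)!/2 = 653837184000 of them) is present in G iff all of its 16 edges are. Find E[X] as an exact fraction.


K_16 has (16 − 1)!/2 = 653837184000 labelled Hamiltonian cycles.
For each such Hamiltonian cycle H, let X_H = 1 if all 16 edges of H are present in G. Then P[X_H = 1] = p^{16} = (3/8)^{16} = 43046721/281474976710656.
By linearity of expectation: E[X] = Σ_H E[X_H] = 653837184000 · p^{16} = 653837184000 · 43046721/281474976710656 = 27485885585032875/274877906944.
Numerically: E[X] ≈ 99993.1.

E[X] = 653837184000 · (3/8)^{16} = 27485885585032875/274877906944 ≈ 99993.1.


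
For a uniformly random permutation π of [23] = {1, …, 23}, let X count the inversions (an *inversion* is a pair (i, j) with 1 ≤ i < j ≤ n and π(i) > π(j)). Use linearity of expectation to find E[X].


Write X = Σ X_I over the C(23, 2) = 253 pairs i < j, with X_I the indicator of one inversion.
There are 253 indicators.
For each fixed pair i < j, the values π(i) and π(j) are two distinct elements of {1, …, 23} in uniformly random order; by symmetry P[π(i) > π(j)] = 1/2.
By linearity: E[X] = 253 · (1/2) = C(23, 2) · (1/2) = 253/2 = 253/2 ≈ 126.5000.

E[X] = 253/2 = 126.5000.


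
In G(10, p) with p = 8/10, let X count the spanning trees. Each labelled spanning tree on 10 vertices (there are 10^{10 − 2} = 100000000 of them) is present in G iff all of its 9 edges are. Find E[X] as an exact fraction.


K_10 has 10^{10 − 2} = 100000000 labelled spanning trees.
For each such spanning tree H, let X_H = 1 if all 9 edges of H are present in G. Then P[X_H = 1] = p^{9} = (4/5)^{9} = 262144/1953125.
Summing the indicators: E[X] = Σ_H E[X_H] = 100000000 · p^{9} = 100000000 · 262144/1953125 = 67108864/5.
Numerically: E[X] ≈ 1.342e+07.

E[X] = 100000000 · (4/5)^{9} = 67108864/5 ≈ 1.342e+07.


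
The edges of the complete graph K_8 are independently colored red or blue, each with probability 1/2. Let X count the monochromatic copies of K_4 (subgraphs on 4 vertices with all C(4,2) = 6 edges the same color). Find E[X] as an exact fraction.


Let X = Σ_S X_S over the C(8, 4) = 70 subsets S of size 4, where X_S = 1 if the K_4 on S is monochromatic.
For a fixed S, the K_4 on S has C(4, 2) = 6 edges. P[all 6 edges red] = (1/2)^6, and likewise for blue, so P[monochromatic] = 2·(1/2)^6 = 2^{1 − 6} = 1/32.
Summing: E[X] = C(8, 4) · 2^{1 − 6} = 70 · 1/32 = 35/16.
Numerically: E[X] ≈ 2.1875.

E[X] = C(8,4)·2^(1−C(4,2)) = 35/16 ≈ 2.1875.


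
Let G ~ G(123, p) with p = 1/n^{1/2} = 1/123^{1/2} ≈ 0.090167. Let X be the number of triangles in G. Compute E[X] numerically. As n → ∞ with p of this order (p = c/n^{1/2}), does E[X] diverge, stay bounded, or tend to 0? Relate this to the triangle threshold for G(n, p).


Number of potential triangles: C(123, 3) = 302621.
Each occurs with probability p³ ≈ (0.090167)³ ≈ 7.33064744e-04.
By linearity: E[X] = C(123, 3)·p³ ≈ 302621 · 7.33064744e-04 ≈ 221.840786.
Since α = 1/2 < 1, p = c/n^{1/2} ≫ 1/n is above the triangle threshold p ~ 1/n. Asymptotically E[X] ~ (c³/6)·n^{3(1−α)} = (1³/6)·n^{1.5} → ∞; triangles are abundant w.h.p.

E[X] ≈ 221.840786; in regime p = Θ(1/n^{1/2}) E[X] diverges (above the triangle threshold p ~ 1/n).


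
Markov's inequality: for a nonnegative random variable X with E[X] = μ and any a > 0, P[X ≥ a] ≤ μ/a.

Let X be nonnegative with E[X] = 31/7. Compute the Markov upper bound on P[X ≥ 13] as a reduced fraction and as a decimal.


μ = E[X] = 31/7, a = 13.
Markov: P[X ≥ 13] ≤ μ/a = (31/7)/13 = 31/91.
Numerically: ≈ 0.340659.
(Since a = 13 > μ = 4.428571, the bound 31/91 is < 1 and informative.)

P[X ≥ 13] ≤ 31/91 ≈ 0.340659.


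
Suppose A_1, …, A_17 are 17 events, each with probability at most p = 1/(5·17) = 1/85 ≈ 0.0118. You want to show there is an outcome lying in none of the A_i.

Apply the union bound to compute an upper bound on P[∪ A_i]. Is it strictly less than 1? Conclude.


Union bound: P[∪_{i=1}^{17} A_i] ≤ Σ_i P[A_i] ≤ 17·p = 17·(1/85) = 1/5.
Numerically: 1/5 ≈ 0.2000.
Is 1/5 < 1? YES.
Since P[∪ A_i] ≤ 1/5 < 1, the complement has P[∩ A_i^c] ≥ 1 − 1/5 = 4/5 > 0, so some outcome avoids every A_i.

17·p = 1/5 ≈ 0.2000; existence CERTIFIED by the union bound.


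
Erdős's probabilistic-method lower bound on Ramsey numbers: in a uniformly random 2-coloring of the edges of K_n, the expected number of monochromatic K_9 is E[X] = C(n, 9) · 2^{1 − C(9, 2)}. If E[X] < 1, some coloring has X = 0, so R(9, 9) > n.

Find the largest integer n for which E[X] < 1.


We need C(n, 9) · 2^{1 − 36} < 1, i.e. C(n, 9) < 2^{36 − 1} = 34359738368.
Check values of n near the boundary:
  n = 59: C(59, 9) = 12565671261; 12565671261 < 34359738368? YES
  n = 60: C(60, 9) = 14783142660; 14783142660 < 34359738368? YES
  n = 61: C(61, 9) = 17341763505; 17341763505 < 34359738368? YES
  n = 62: C(62, 9) = 20286591270; 20286591270 < 34359738368? YES
  n = 63: C(63, 9) = 23667689815; 23667689815 < 34359738368? YES
  n = 64: C(64, 9) = 27540584512; 27540584512 < 34359738368? YES
  n = 65: C(65, 9) = 31966749880; 31966749880 < 34359738368? YES
  n = 66: C(66, 9) = 37014131440; 37014131440 < 34359738368? NO
The largest n with C(n, 9) < 34359738368 is n = 65 (where E[X] = 3995843735/4294967296 ≈ 0.930). Hence R(9, 9) > 65, i.e. R(9, 9) ≥ 66.

Largest n = 65; hence R(9, 9) > 65.


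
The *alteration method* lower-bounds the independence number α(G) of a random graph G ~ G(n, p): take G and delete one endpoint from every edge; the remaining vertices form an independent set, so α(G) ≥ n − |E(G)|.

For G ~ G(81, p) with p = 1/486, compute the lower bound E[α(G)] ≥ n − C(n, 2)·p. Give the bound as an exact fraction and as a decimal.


E[|E(G)|] = C(81, 2)·p = 3240 · (1/486) = 20/3.
E[α(G)] ≥ n − E[|E(G)|] = 81 − 20/3 = 223/3.
Numerically: ≈ 74.333333.
(This is only a lower bound; the true E[α(G)] may be larger.)

E[α(G)] ≥ 223/3 ≈ 74.333333.


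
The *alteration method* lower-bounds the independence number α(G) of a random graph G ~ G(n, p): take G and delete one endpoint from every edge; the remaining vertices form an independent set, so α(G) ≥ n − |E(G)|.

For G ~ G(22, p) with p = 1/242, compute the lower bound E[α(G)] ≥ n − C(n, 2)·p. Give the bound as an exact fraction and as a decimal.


E[|E(G)|] = C(22, 2)·p = 231 · (1/242) = 21/22.
E[α(G)] ≥ n − E[|E(G)|] = 22 − 21/22 = 463/22.
Numerically: ≈ 21.0455.
(This is only a lower bound; the true E[α(G)] may be larger.)

E[α(G)] ≥ 463/22 ≈ 21.0455.


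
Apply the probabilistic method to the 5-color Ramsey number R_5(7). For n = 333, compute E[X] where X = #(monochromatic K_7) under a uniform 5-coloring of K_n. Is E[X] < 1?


E[X] = C(333, 7) · 5^{1 − 21} = 84549532139028 · 5^{−20} = 84549532139028/95367431640625.
As a reduced fraction: E[X] = 84549532139028/95367431640625 ≈ 0.887.
Is E[X] < 1? YES.
Since E[X] < 1, there exists a 5-coloring of K_{333} with no monochromatic K_7; hence R_5(7) > 333.

E[X] = 84549532139028/95367431640625 ≈ 0.887; E[X] < 1, so R_5(7) > 333.


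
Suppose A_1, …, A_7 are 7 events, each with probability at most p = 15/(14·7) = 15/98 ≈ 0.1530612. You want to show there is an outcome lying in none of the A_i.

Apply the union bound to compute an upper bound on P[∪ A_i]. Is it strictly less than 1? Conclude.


Union bound: P[∪_{i=1}^{7} A_i] ≤ Σ_i P[A_i] ≤ 7·p = 7·(15/98) = 15/14.
Numerically: 15/14 ≈ 1.0714286.
Is 15/14 < 1? NO.
Since the bound 15/14 is ≥ 1, the union bound is uninformative here; it does NOT by itself certify existence.

7·p = 15/14 ≈ 1.0714286; existence NOT certified by the union bound.


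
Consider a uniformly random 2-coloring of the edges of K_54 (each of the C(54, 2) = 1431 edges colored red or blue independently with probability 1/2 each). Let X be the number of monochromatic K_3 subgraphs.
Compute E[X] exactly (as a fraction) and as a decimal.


Let X = Σ_S X_S over the C(54, 3) = 24804 subsets S of size 3, where X_S = 1 if the K_3 on S is monochromatic.
For a fixed S, the K_3 on S has C(3, 2) = 3 edges. P[all 3 edges red] = (1/2)^3, and likewise for blue, so P[monochromatic] = 2·(1/2)^3 = 2^{1 − 3} = 1/4.
By linearity of expectation: E[X] = C(54, 3) · 2^{1 − 3} = 24804 · 1/4 = 6201.
Numerically: E[X] ≈ 6201.00000.

E[X] = C(54,3)·2^(1−C(3,2)) = 6201 ≈ 6201.00000.


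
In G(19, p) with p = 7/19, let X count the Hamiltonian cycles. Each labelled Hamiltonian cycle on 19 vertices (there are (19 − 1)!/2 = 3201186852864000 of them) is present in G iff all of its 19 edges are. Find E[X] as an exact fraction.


K_19 has (19 − 1)!/2 = 3201186852864000 labelled Hamiltonian cycles.
For each such Hamiltonian cycle H, let X_H = 1 if all 19 edges of H are present in G. Then P[X_H = 1] = p^{19} = (7/19)^{19} = 11398895185373143/1978419655660313589123979.
By linearity of expectation: E[X] = Σ_H E[X_H] = 3201186852864000 · p^{19} = 3201186852864000 · 11398895185373143/1978419655660313589123979 = 36489993404591253525678231552000/1978419655660313589123979.
Numerically: E[X] ≈ 1.8444e+07.

E[X] = 3201186852864000 · (7/19)^{19} = 36489993404591253525678231552000/1978419655660313589123979 ≈ 1.8444e+07.


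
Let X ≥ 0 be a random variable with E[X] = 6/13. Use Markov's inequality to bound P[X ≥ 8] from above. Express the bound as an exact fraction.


μ = E[X] = 6/13, a = 8.
Markov: P[X ≥ 8] ≤ μ/a = (6/13)/8 = 3/52.
Numerically: ≈ 0.0577.
(Since a = 8 > μ = 0.4615, the bound 3/52 is < 1 and informative.)

P[X ≥ 8] ≤ 3/52 ≈ 0.0577.


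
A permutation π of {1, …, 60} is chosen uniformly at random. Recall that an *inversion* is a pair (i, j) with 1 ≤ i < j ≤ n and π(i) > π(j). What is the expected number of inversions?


Write X = Σ X_I over the C(60, 2) = 1770 pairs i < j, with X_I the indicator of one inversion.
There are 1770 indicators.
For each fixed pair i < j, the values π(i) and π(j) are two distinct elements of {1, …, 60} in uniformly random order; by symmetry P[π(i) > π(j)] = 1/2.
By linearity: E[X] = 1770 · (1/2) = C(60, 2) · (1/2) = 1770/2 = 885 ≈ 885.00000.

E[X] = 885 = 885.00000.


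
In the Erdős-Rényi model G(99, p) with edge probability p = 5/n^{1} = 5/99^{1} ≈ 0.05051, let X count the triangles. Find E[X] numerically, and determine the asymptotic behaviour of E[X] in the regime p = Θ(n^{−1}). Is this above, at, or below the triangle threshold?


Number of potential triangles: C(99, 3) = 156849.
Each occurs with probability p³ ≈ (0.05051)³ ≈ 1.288263e-04.
By linearity: E[X] = C(99, 3)·p³ ≈ 156849 · 1.288263e-04 ≈ 20.2063.
Here α = 1, so p = 5/n is exactly at the triangle threshold p ~ 1/n. Asymptotically E[X] → c³/6 = 5³/6 = 125/6 ≈ 20.8333, a bounded constant. In this regime the triangle count is asymptotically Poisson(c³/6).

E[X] ≈ 20.2063; in regime p = Θ(1/n^{1}) E[X] stays bounded (at the triangle threshold p ~ 1/n).


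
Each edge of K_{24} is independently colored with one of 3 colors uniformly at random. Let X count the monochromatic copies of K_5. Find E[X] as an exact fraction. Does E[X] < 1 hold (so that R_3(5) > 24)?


E[X] = C(24, 5) · 3^{1 − 10} = 42504 · 3^{−9} = 42504/19683.
As a reduced fraction: E[X] = 14168/6561 ≈ 2.159427.
Is E[X] < 1? NO.
Since E[X] ≥ 1, the first-moment bound is inconclusive at n = 24; it does NOT by itself certify R_3(5) > 24.

E[X] = 14168/6561 ≈ 2.159427; E[X] ≥ 1; first-moment method inconclusive here.


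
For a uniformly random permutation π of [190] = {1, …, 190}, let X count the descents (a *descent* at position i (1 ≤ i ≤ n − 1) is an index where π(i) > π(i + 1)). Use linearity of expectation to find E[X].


Write X = Σ X_I over i = 1, …, 189, with X_I the indicator of one descent.
There are 189 indicators.
For each fixed i, the pair (π(i), π(i+1)) is a uniformly random ordered pair of distinct values from {1, …, 190}; by symmetry P[π(i) > π(i+1)] = 1/2.
By linearity: E[X] = 189 · (1/2) = (190 − 1) · (1/2) = 189/2 ≈ 94.50000.

E[X] = 189/2 = 94.50000.


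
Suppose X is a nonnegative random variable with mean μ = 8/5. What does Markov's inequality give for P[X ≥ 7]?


μ = E[X] = 8/5, a = 7.
Markov: P[X ≥ 7] ≤ μ/a = (8/5)/7 = 8/35.
Numerically: ≈ 0.228571.
(Since a = 7 > μ = 1.600000, the bound 8/35 is < 1 and informative.)

P[X ≥ 7] ≤ 8/35 ≈ 0.228571.


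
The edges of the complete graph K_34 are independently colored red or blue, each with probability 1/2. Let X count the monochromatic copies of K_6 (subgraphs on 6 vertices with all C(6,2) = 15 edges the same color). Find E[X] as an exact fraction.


Let X = Σ_S X_S over the C(34, 6) = 1344904 subsets S of size 6, where X_S = 1 if the K_6 on S is monochromatic.
For a fixed S, the K_6 on S has C(6, 2) = 15 edges. P[all 15 edges red] = (1/2)^15, and likewise for blue, so P[monochromatic] = 2·(1/2)^15 = 2^{1 − 15} = 1/16384.
Summing: E[X] = C(34, 6) · 2^{1 − 15} = 1344904 · 1/16384 = 168113/2048.
Numerically: E[X] ≈ 82.086426.

E[X] = C(34,6)·2^(1−C(6,2)) = 168113/2048 ≈ 82.086426.


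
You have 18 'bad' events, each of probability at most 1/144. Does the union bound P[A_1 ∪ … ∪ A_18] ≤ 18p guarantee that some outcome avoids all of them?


Union bound: P[∪_{i=1}^{18} A_i] ≤ Σ_i P[A_i] ≤ 18·p = 18·(1/144) = 1/8.
Numerically: 1/8 ≈ 0.125000.
Is 1/8 < 1? YES.
Since P[∪ A_i] ≤ 1/8 < 1, the complement has P[∩ A_i^c] ≥ 1 − 1/8 = 7/8 > 0, so some outcome avoids every A_i.

18·p = 1/8 ≈ 0.125000; existence CERTIFIED by the union bound.


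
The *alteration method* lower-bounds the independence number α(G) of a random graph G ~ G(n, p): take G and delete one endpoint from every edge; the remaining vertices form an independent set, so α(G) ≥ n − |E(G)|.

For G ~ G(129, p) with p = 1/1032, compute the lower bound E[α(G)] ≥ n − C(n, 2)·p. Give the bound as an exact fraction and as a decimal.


E[|E(G)|] = C(129, 2)·p = 8256 · (1/1032) = 8.
E[α(G)] ≥ n − E[|E(G)|] = 129 − 8 = 121.
Numerically: ≈ 121.000000.
(This is only a lower bound; the true E[α(G)] may be larger.)

E[α(G)] ≥ 121 ≈ 121.000000.


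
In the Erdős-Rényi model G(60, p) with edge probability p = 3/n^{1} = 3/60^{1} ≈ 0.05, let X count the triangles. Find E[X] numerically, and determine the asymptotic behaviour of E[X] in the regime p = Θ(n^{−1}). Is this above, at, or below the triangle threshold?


Number of potential triangles: C(60, 3) = 34220.
Each occurs with probability p³ ≈ (0.05)³ ≈ 1.25000e-04.
By linearity: E[X] = C(60, 3)·p³ ≈ 34220 · 1.25000e-04 ≈ 4.278.
Here α = 1, so p = 3/n is exactly at the triangle threshold p ~ 1/n. Asymptotically E[X] → c³/6 = 3³/6 = 9/2 ≈ 4.500, a bounded constant. In this regime the triangle count is asymptotically Poisson(c³/6).

E[X] ≈ 4.278; in regime p = Θ(1/n^{1}) E[X] stays bounded (at the triangle threshold p ~ 1/n).


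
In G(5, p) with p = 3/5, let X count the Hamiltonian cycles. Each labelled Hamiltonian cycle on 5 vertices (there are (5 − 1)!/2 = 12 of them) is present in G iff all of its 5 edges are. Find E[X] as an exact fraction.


K_5 has (5 − 1)!/2 = 12 labelled Hamiltonian cycles.
For each such Hamiltonian cycle H, let X_H = 1 if all 5 edges of H are present in G. Then P[X_H = 1] = p^{5} = (3/5)^{5} = 243/3125.
By linearity: E[X] = Σ_H E[X_H] = 12 · p^{5} = 12 · 243/3125 = 2916/3125.
Numerically: E[X] ≈ 0.93312.

E[X] = 12 · (3/5)^{5} = 2916/3125 ≈ 0.93312.


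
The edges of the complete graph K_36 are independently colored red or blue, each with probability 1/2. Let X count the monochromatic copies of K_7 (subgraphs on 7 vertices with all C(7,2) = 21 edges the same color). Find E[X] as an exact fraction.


Let X = Σ_S X_S over the C(36, 7) = 8347680 subsets S of size 7, where X_S = 1 if the K_7 on S is monochromatic.
For a fixed S, the K_7 on S has C(7, 2) = 21 edges. P[all 21 edges red] = (1/2)^21, and likewise for blue, so P[monochromatic] = 2·(1/2)^21 = 2^{1 − 21} = 1/1048576.
Summing: E[X] = C(36, 7) · 2^{1 − 21} = 8347680 · 1/1048576 = 260865/32768.
Numerically: E[X] ≈ 7.9610.

E[X] = C(36,7)·2^(1−C(7,2)) = 260865/32768 ≈ 7.9610.


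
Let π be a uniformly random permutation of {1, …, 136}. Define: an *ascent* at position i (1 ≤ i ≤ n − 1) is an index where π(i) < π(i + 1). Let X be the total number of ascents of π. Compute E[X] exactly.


Write X = Σ X_I over i = 1, …, 135, with X_I the indicator of one ascent.
There are 135 indicators.
For each fixed i, the pair (π(i), π(i+1)) is a uniformly random ordered pair of distinct values from {1, …, 136}; by symmetry P[π(i) < π(i+1)] = 1/2.
By linearity: E[X] = 135 · (1/2) = (136 − 1) · (1/2) = 135/2 ≈ 67.500.

E[X] = 135/2 = 67.500.


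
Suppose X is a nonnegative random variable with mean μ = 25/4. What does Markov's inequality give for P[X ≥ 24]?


μ = E[X] = 25/4, a = 24.
Markov: P[X ≥ 24] ≤ μ/a = (25/4)/24 = 25/96.
Numerically: ≈ 0.2604.
(Since a = 24 > μ = 6.2500, the bound 25/96 is < 1 and informative.)

P[X ≥ 24] ≤ 25/96 ≈ 0.2604.


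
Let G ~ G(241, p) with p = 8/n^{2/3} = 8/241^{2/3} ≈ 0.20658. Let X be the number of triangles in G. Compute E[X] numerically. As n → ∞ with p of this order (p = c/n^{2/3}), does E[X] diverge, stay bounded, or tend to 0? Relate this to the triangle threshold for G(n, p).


Number of potential triangles: C(241, 3) = 2303960.
Each occurs with probability p³ ≈ (0.20658)³ ≈ 8.8152752e-03.
By linearity: E[X] = C(241, 3)·p³ ≈ 2303960 · 8.8152752e-03 ≈ 20310.04149.
Since α = 2/3 < 1, p = c/n^{2/3} ≫ 1/n is above the triangle threshold p ~ 1/n. Asymptotically E[X] ~ (c³/6)·n^{3(1−α)} = (8³/6)·n^{1} → ∞; triangles are abundant w.h.p.

E[X] ≈ 20310.04149; in regime p = Θ(1/n^{2/3}) E[X] diverges (above the triangle threshold p ~ 1/n).


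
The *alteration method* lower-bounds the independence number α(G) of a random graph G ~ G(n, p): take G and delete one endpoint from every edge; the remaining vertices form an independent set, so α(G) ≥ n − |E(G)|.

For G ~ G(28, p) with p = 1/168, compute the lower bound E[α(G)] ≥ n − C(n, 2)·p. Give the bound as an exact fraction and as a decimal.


E[|E(G)|] = C(28, 2)·p = 378 · (1/168) = 9/4.
E[α(G)] ≥ n − E[|E(G)|] = 28 − 9/4 = 103/4.
Numerically: ≈ 25.7500.
(This is only a lower bound; the true E[α(G)] may be larger.)

E[α(G)] ≥ 103/4 ≈ 25.7500.


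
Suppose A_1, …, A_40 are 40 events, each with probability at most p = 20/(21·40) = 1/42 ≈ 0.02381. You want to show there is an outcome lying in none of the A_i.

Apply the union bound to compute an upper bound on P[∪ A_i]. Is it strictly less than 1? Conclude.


Union bound: P[∪_{i=1}^{40} A_i] ≤ Σ_i P[A_i] ≤ 40·p = 40·(1/42) = 20/21.
Numerically: 20/21 ≈ 0.95238.
Is 20/21 < 1? YES.
Since P[∪ A_i] ≤ 20/21 < 1, the complement has P[∩ A_i^c] ≥ 1 − 20/21 = 1/21 > 0, so some outcome avoids every A_i.

40·p = 20/21 ≈ 0.95238; existence CERTIFIED by the union bound.


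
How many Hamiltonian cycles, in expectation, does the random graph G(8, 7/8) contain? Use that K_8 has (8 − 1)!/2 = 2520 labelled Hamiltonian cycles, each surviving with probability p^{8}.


K_8 has (8 − 1)!/2 = 2520 labelled Hamiltonian cycles.
For each such Hamiltonian cycle H, let X_H = 1 if all 8 edges of H are present in G. Then P[X_H = 1] = p^{8} = (7/8)^{8} = 5764801/16777216.
Summing the indicators: E[X] = Σ_H E[X_H] = 2520 · p^{8} = 2520 · 5764801/16777216 = 1815912315/2097152.
Numerically: E[X] ≈ 865.9.

E[X] = 2520 · (7/8)^{8} = 1815912315/2097152 ≈ 865.9.


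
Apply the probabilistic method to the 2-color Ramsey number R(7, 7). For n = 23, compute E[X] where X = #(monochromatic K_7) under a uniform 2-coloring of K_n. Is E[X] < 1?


E[X] = C(23, 7) · 2^{1 − 21} = 245157 · 2^{−20} = 245157/1048576.
As a reduced fraction: E[X] = 245157/1048576 ≈ 0.2337999.
Is E[X] < 1? YES.
Since E[X] < 1, there exists a 2-coloring of K_{23} with no monochromatic K_7; hence R(7, 7) > 23.

E[X] = 245157/1048576 ≈ 0.2337999; E[X] < 1, so R(7, 7) > 23.
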